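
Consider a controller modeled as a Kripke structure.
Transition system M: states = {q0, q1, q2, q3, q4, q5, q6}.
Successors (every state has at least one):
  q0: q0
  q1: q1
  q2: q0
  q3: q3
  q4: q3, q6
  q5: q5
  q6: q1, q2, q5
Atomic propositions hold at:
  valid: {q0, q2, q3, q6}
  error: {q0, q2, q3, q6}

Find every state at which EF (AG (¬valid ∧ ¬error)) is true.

Sat(¬valid) = {q1, q4, q5}
Sat(¬error) = {q1, q4, q5}
Sat(¬valid ∧ ¬error) = {q1, q4, q5}
AG (¬valid ∧ ¬error): greatest fixpoint, start Z0 = {q1, q4, q5}, keep only states in Sat with every successor in Z. Z1 = {q1, q5}; fixed.
Sat(AG (¬valid ∧ ¬error)) = {q1, q5}
EF (AG (¬valid ∧ ¬error)): least fixpoint, start Z0 = {q1, q5}, add states with some successor in Z. Z1 = {q1, q5, q6}; Z2 = {q1, q4, q5, q6}; fixed.
Sat(EF (AG (¬valid ∧ ¬error))) = {q1, q4, q5, q6}

{q1, q4, q5, q6}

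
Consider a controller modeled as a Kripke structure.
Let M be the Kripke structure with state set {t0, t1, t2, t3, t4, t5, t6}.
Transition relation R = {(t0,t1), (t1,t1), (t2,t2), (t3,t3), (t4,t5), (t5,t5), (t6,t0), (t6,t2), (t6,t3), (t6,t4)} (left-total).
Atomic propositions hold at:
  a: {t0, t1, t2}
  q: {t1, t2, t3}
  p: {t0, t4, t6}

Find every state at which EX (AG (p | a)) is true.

Sat(p | a) = {t0, t1, t2, t4, t6}
AG (p | a): greatest fixpoint, start Z0 = {t0, t1, t2, t4, t6}, keep only states in Sat with every successor in Z. Z1 = {t0, t1, t2}; fixed.
Sat(AG (p | a)) = {t0, t1, t2}
Sat(EX (AG (p | a))) = {s : some successor in {t0, t1, t2}} = {t0, t1, t2, t6}

{t0, t1, t2, t6}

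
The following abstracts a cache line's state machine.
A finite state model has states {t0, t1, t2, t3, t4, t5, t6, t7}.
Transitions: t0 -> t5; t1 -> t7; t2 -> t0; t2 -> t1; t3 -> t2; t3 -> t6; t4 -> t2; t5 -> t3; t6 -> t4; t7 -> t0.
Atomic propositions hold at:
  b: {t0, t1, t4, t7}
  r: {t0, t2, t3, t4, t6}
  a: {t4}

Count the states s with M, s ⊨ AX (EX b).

3

Sat(EX b) = {s : some successor in {t0, t1, t4, t7}} = {t1, t2, t6, t7}
Sat(AX (EX b)) = {s : every successor in {t1, t2, t6, t7}} = {t1, t3, t4}
|Sat(AX (EX b))| = |{t1, t3, t4}| = 3.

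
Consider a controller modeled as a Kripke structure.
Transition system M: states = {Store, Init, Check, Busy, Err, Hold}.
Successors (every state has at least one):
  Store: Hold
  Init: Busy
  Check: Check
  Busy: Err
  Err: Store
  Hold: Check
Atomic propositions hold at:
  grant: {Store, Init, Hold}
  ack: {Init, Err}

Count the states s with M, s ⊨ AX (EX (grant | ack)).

Sat(grant | ack) = {Store, Init, Err, Hold}
Sat(EX (grant | ack)) = {s : some successor in {Store, Init, Err, Hold}} = {Store, Busy, Err}
Sat(AX (EX (grant | ack))) = {s : every successor in {Store, Busy, Err}} = {Init, Busy, Err}
|Sat(AX (EX (grant | ack)))| = |{Init, Busy, Err}| = 3.

3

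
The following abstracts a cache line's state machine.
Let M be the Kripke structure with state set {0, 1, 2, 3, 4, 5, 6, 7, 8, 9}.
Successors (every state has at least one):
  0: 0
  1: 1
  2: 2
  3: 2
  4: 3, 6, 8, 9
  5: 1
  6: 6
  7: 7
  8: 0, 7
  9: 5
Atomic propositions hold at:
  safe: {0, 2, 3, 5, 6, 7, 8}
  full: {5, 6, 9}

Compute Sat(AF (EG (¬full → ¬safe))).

Sat(¬full) = {0, 1, 2, 3, 4, 7, 8}
Sat(¬safe) = {1, 4, 9}
Sat(¬full → ¬safe) = {1, 4, 5, 6, 9}
EG (¬full → ¬safe): greatest fixpoint, start Z0 = {1, 4, 5, 6, 9}, keep only states in Sat with some successor in Z. Already a fixed point.
Sat(EG (¬full → ¬safe)) = {1, 4, 5, 6, 9}
AF (EG (¬full → ¬safe)): least fixpoint, start Z0 = {1, 4, 5, 6, 9}, add states with every successor in Z. Already a fixed point.
Sat(AF (EG (¬full → ¬safe))) = {1, 4, 5, 6, 9}

{1, 4, 5, 6, 9}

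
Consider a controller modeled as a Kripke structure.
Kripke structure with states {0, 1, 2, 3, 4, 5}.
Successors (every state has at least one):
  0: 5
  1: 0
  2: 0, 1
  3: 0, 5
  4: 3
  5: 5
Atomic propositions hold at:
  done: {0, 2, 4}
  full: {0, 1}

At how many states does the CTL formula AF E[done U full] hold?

3

E[done U full]: least fixpoint, start Z0 = Sat(full) = {0, 1}, add states in Sat(done) with some successor in Z. Z1 = {0, 1, 2}; fixed.
Sat(E[done U full]) = {0, 1, 2}
AF E[done U full]: least fixpoint, start Z0 = {0, 1, 2}, add states with every successor in Z. Already a fixed point.
Sat(AF E[done U full]) = {0, 1, 2}
|Sat(AF E[done U full])| = |{0, 1, 2}| = 3.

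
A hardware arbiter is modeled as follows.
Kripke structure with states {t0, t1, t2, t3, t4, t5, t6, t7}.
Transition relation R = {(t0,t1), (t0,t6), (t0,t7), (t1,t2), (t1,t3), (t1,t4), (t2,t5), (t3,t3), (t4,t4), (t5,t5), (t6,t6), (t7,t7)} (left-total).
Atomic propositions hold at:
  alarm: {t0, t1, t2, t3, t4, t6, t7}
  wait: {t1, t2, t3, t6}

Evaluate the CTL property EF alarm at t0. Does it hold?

EF alarm: least fixpoint, start Z0 = {t0, t1, t2, t3, t4, t6, t7}, add states with some successor in Z. Already a fixed point.
Sat(EF alarm) = {t0, t1, t2, t3, t4, t6, t7}
t0 ∈ Sat(EF alarm) = {t0, t1, t2, t3, t4, t6, t7}, so the formula holds at t0.

Yes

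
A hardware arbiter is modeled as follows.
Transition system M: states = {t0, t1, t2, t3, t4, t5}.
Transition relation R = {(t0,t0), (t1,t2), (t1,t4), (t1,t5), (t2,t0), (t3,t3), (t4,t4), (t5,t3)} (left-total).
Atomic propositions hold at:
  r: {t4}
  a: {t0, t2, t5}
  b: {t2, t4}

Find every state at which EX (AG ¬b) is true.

{t0, t1, t2, t3, t5}

Sat(¬b) = {t0, t1, t3, t5}
AG ¬b: greatest fixpoint, start Z0 = {t0, t1, t3, t5}, keep only states in Sat with every successor in Z. Z1 = {t0, t3, t5}; fixed.
Sat(AG ¬b) = {t0, t3, t5}
Sat(EX (AG ¬b)) = {s : some successor in {t0, t3, t5}} = {t0, t1, t2, t3, t5}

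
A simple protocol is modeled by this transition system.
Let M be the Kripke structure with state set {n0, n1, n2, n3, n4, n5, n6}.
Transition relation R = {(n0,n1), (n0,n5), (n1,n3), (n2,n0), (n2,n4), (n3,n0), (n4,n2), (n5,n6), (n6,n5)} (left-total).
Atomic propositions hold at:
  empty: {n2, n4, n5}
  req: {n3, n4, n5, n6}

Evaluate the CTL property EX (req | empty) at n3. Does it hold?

No

Sat(req | empty) = {n2, n3, n4, n5, n6}
Sat(EX (req | empty)) = {s : some successor in {n2, n3, n4, n5, n6}} = {n0, n1, n2, n4, n5, n6}
n3 ∉ Sat(EX (req | empty)) = {n0, n1, n2, n4, n5, n6}, so the formula does not hold at n3.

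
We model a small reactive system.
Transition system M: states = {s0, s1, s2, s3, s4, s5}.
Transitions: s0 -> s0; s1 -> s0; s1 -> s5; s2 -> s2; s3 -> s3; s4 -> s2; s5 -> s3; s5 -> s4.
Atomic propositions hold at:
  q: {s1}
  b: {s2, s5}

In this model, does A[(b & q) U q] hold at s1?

Sat(b & q) = ∅
A[(b & q) U q]: least fixpoint, start Z0 = Sat(q) = {s1}, add states in Sat(b & q) with every successor in Z. Already a fixed point.
Sat(A[(b & q) U q]) = {s1}
s1 ∈ Sat(A[(b & q) U q]) = {s1}, so the formula holds at s1.

Yes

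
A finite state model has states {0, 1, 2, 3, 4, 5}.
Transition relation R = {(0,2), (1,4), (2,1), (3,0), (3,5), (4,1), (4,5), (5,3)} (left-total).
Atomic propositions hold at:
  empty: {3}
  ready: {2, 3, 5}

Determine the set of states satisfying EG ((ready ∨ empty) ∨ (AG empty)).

{3, 5}

Sat(ready ∨ empty) = {2, 3, 5}
AG empty: greatest fixpoint, start Z0 = {3}, keep only states in Sat with every successor in Z. Z1 = ∅; fixed.
Sat(AG empty) = ∅
Sat((ready ∨ empty) ∨ (AG empty)) = {2, 3, 5}
EG ((ready ∨ empty) ∨ (AG empty)): greatest fixpoint, start Z0 = {2, 3, 5}, keep only states in Sat with some successor in Z. Z1 = {3, 5}; fixed.
Sat(EG ((ready ∨ empty) ∨ (AG empty))) = {3, 5}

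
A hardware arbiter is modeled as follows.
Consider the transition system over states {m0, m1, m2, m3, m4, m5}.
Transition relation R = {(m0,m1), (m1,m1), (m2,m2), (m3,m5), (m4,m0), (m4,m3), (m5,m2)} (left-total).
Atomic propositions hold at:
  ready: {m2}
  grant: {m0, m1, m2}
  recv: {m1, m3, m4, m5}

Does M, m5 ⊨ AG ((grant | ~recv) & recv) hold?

No

Sat(~recv) = {m0, m2}
Sat(grant | ~recv) = {m0, m1, m2}
Sat((grant | ~recv) & recv) = {m1}
AG ((grant | ~recv) & recv): greatest fixpoint, start Z0 = {m1}, keep only states in Sat with every successor in Z. Already a fixed point.
Sat(AG ((grant | ~recv) & recv)) = {m1}
m5 ∉ Sat(AG ((grant | ~recv) & recv)) = {m1}, so the formula does not hold at m5.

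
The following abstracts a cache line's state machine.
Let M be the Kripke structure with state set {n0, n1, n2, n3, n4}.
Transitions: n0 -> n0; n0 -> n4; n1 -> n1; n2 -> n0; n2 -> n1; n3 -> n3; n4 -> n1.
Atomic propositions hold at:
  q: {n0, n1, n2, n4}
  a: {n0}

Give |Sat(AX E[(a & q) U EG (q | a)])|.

4

Sat(a & q) = {n0}
Sat(q | a) = {n0, n1, n2, n4}
EG (q | a): greatest fixpoint, start Z0 = {n0, n1, n2, n4}, keep only states in Sat with some successor in Z. Already a fixed point.
Sat(EG (q | a)) = {n0, n1, n2, n4}
E[(a & q) U EG (q | a)]: least fixpoint, start Z0 = Sat(EG (q | a)) = {n0, n1, n2, n4}, add states in Sat(a & q) with some successor in Z. Already a fixed point.
Sat(E[(a & q) U EG (q | a)]) = {n0, n1, n2, n4}
Sat(AX E[(a & q) U EG (q | a)]) = {s : every successor in {n0, n1, n2, n4}} = {n0, n1, n2, n4}
|Sat(AX E[(a & q) U EG (q | a)])| = |{n0, n1, n2, n4}| = 4.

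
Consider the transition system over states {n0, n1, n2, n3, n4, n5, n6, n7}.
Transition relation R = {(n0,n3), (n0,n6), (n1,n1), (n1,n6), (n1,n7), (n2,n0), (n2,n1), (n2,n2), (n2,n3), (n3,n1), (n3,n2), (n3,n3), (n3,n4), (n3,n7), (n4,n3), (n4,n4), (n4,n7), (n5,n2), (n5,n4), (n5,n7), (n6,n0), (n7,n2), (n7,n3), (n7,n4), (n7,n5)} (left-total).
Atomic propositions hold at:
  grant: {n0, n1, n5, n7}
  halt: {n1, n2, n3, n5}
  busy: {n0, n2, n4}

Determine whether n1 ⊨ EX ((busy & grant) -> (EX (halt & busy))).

Yes

Sat(busy & grant) = {n0}
Sat(halt & busy) = {n2}
Sat(EX (halt & busy)) = {s : some successor in {n2}} = {n2, n3, n5, n7}
Sat((busy & grant) -> (EX (halt & busy))) = {n1, n2, n3, n4, n5, n6, n7}
Sat(EX ((busy & grant) -> (EX (halt & busy)))) = {s : some successor in {n1, n2, n3, n4, n5, n6, n7}} = {n0, n1, n2, n3, n4, n5, n7}
n1 ∈ Sat(EX ((busy & grant) -> (EX (halt & busy)))) = {n0, n1, n2, n3, n4, n5, n7}, so the formula holds at n1.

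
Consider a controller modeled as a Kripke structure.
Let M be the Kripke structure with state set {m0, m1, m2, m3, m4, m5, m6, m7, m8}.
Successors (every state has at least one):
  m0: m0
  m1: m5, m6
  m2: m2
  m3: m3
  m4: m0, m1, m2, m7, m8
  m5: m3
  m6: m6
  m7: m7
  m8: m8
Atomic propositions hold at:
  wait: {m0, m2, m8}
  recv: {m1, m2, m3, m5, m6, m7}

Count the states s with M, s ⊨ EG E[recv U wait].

3

E[recv U wait]: least fixpoint, start Z0 = Sat(wait) = {m0, m2, m8}, add states in Sat(recv) with some successor in Z. Already a fixed point.
Sat(E[recv U wait]) = {m0, m2, m8}
EG E[recv U wait]: greatest fixpoint, start Z0 = {m0, m2, m8}, keep only states in Sat with some successor in Z. Already a fixed point.
Sat(EG E[recv U wait]) = {m0, m2, m8}
|Sat(EG E[recv U wait])| = |{m0, m2, m8}| = 3.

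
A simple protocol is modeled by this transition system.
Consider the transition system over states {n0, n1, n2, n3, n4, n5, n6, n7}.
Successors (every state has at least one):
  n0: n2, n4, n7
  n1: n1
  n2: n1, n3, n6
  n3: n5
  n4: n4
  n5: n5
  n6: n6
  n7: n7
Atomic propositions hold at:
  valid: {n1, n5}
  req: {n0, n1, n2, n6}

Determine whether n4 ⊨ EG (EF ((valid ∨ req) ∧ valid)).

Sat(valid ∨ req) = {n0, n1, n2, n5, n6}
Sat((valid ∨ req) ∧ valid) = {n1, n5}
EF ((valid ∨ req) ∧ valid): least fixpoint, start Z0 = {n1, n5}, add states with some successor in Z. Z1 = {n1, n2, n3, n5}; Z2 = {n0, n1, n2, n3, n5}; fixed.
Sat(EF ((valid ∨ req) ∧ valid)) = {n0, n1, n2, n3, n5}
EG (EF ((valid ∨ req) ∧ valid)): greatest fixpoint, start Z0 = {n0, n1, n2, n3, n5}, keep only states in Sat with some successor in Z. Already a fixed point.
Sat(EG (EF ((valid ∨ req) ∧ valid))) = {n0, n1, n2, n3, n5}
n4 ∉ Sat(EG (EF ((valid ∨ req) ∧ valid))) = {n0, n1, n2, n3, n5}, so the formula does not hold at n4.

No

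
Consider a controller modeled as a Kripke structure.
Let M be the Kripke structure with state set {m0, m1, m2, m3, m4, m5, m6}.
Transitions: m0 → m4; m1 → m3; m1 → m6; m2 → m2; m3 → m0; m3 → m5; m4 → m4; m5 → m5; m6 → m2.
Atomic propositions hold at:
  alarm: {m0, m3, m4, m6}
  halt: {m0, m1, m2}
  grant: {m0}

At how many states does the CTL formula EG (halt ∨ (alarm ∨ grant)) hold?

6

Sat(alarm ∨ grant) = {m0, m3, m4, m6}
Sat(halt ∨ (alarm ∨ grant)) = {m0, m1, m2, m3, m4, m6}
EG (halt ∨ (alarm ∨ grant)): greatest fixpoint, start Z0 = {m0, m1, m2, m3, m4, m6}, keep only states in Sat with some successor in Z. Already a fixed point.
Sat(EG (halt ∨ (alarm ∨ grant))) = {m0, m1, m2, m3, m4, m6}
|Sat(EG (halt ∨ (alarm ∨ grant)))| = |{m0, m1, m2, m3, m4, m6}| = 6.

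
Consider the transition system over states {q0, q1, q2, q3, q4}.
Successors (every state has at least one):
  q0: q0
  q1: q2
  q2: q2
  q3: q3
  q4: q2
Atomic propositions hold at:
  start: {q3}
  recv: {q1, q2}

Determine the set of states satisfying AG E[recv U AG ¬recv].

Sat(¬recv) = {q0, q3, q4}
AG ¬recv: greatest fixpoint, start Z0 = {q0, q3, q4}, keep only states in Sat with every successor in Z. Z1 = {q0, q3}; fixed.
Sat(AG ¬recv) = {q0, q3}
E[recv U AG ¬recv]: least fixpoint, start Z0 = Sat(AG ¬recv) = {q0, q3}, add states in Sat(recv) with some successor in Z. Already a fixed point.
Sat(E[recv U AG ¬recv]) = {q0, q3}
AG E[recv U AG ¬recv]: greatest fixpoint, start Z0 = {q0, q3}, keep only states in Sat with every successor in Z. Already a fixed point.
Sat(AG E[recv U AG ¬recv]) = {q0, q3}

{q0, q3}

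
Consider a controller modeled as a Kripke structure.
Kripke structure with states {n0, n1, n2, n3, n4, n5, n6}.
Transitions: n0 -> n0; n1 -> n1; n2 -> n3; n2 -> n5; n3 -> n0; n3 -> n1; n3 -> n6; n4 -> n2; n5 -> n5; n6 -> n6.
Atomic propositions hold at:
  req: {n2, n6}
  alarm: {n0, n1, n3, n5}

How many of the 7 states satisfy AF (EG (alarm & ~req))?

Sat(~req) = {n0, n1, n3, n4, n5}
Sat(alarm & ~req) = {n0, n1, n3, n5}
EG (alarm & ~req): greatest fixpoint, start Z0 = {n0, n1, n3, n5}, keep only states in Sat with some successor in Z. Already a fixed point.
Sat(EG (alarm & ~req)) = {n0, n1, n3, n5}
AF (EG (alarm & ~req)): least fixpoint, start Z0 = {n0, n1, n3, n5}, add states with every successor in Z. Z1 = {n0, n1, n2, n3, n5}; Z2 = {n0, n1, n2, n3, n4, n5}; fixed.
Sat(AF (EG (alarm & ~req))) = {n0, n1, n2, n3, n4, n5}
|Sat(AF (EG (alarm & ~req)))| = |{n0, n1, n2, n3, n4, n5}| = 6.

6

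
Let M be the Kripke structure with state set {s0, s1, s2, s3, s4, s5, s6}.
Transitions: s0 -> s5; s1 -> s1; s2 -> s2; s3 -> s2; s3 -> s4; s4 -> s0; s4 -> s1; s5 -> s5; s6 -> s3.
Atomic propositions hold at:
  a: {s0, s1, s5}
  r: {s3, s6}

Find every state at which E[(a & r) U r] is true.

Sat(a & r) = ∅
E[(a & r) U r]: least fixpoint, start Z0 = Sat(r) = {s3, s6}, add states in Sat(a & r) with some successor in Z. Already a fixed point.
Sat(E[(a & r) U r]) = {s3, s6}

{s3, s6}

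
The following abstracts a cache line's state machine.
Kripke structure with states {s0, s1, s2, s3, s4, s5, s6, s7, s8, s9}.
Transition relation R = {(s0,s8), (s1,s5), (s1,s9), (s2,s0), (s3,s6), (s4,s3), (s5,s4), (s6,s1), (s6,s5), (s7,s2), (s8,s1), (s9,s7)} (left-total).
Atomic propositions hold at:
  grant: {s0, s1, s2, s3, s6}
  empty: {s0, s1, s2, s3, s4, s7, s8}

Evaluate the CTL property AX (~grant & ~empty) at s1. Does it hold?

Sat(~grant) = {s4, s5, s7, s8, s9}
Sat(~empty) = {s5, s6, s9}
Sat(~grant & ~empty) = {s5, s9}
Sat(AX (~grant & ~empty)) = {s : every successor in {s5, s9}} = {s1}
s1 ∈ Sat(AX (~grant & ~empty)) = {s1}, so the formula holds at s1.

Yes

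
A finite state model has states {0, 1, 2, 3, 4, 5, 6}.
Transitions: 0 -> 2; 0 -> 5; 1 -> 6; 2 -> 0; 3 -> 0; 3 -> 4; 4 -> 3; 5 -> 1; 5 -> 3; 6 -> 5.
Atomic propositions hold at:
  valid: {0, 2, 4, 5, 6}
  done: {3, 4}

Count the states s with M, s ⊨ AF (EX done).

Sat(EX done) = {s : some successor in {3, 4}} = {3, 4, 5}
AF (EX done): least fixpoint, start Z0 = {3, 4, 5}, add states with every successor in Z. Z1 = {3, 4, 5, 6}; Z2 = {1, 3, 4, 5, 6}; fixed.
Sat(AF (EX done)) = {1, 3, 4, 5, 6}
|Sat(AF (EX done))| = |{1, 3, 4, 5, 6}| = 5.

5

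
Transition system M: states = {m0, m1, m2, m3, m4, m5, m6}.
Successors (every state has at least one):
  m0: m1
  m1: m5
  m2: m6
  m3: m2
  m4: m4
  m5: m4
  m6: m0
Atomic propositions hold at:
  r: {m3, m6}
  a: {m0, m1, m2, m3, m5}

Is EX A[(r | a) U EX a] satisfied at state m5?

Sat(r | a) = {m0, m1, m2, m3, m5, m6}
Sat(EX a) = {s : some successor in {m0, m1, m2, m3, m5}} = {m0, m1, m3, m6}
A[(r | a) U EX a]: least fixpoint, start Z0 = Sat(EX a) = {m0, m1, m3, m6}, add states in Sat(r | a) with every successor in Z. Z1 = {m0, m1, m2, m3, m6}; fixed.
Sat(A[(r | a) U EX a]) = {m0, m1, m2, m3, m6}
Sat(EX A[(r | a) U EX a]) = {s : some successor in {m0, m1, m2, m3, m6}} = {m0, m2, m3, m6}
m5 ∉ Sat(EX A[(r | a) U EX a]) = {m0, m2, m3, m6}, so the formula does not hold at m5.

No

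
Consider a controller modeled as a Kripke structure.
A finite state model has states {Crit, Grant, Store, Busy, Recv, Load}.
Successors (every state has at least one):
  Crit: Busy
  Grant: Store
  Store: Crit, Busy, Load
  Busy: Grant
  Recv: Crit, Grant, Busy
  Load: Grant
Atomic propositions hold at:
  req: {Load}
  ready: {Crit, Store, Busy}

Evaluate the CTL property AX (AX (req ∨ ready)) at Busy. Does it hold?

Yes

Sat(req ∨ ready) = {Crit, Store, Busy, Load}
Sat(AX (req ∨ ready)) = {s : every successor in {Crit, Store, Busy, Load}} = {Crit, Grant, Store}
Sat(AX (AX (req ∨ ready))) = {s : every successor in {Crit, Grant, Store}} = {Grant, Busy, Load}
Busy ∈ Sat(AX (AX (req ∨ ready))) = {Grant, Busy, Load}, so the formula holds at Busy.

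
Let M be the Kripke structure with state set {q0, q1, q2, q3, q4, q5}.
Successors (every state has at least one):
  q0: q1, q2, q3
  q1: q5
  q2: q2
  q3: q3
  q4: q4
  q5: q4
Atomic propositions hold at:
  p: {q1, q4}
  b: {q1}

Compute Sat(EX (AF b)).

{q0}

AF b: least fixpoint, start Z0 = {q1}, add states with every successor in Z. Already a fixed point.
Sat(AF b) = {q1}
Sat(EX (AF b)) = {s : some successor in {q1}} = {q0}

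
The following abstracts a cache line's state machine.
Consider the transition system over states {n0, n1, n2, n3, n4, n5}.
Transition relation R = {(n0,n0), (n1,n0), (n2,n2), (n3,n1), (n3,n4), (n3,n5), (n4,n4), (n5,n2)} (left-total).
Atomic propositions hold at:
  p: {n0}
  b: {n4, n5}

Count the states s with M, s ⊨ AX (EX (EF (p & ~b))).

Sat(~b) = {n0, n1, n2, n3}
Sat(p & ~b) = {n0}
EF (p & ~b): least fixpoint, start Z0 = {n0}, add states with some successor in Z. Z1 = {n0, n1}; Z2 = {n0, n1, n3}; fixed.
Sat(EF (p & ~b)) = {n0, n1, n3}
Sat(EX (EF (p & ~b))) = {s : some successor in {n0, n1, n3}} = {n0, n1, n3}
Sat(AX (EX (EF (p & ~b)))) = {s : every successor in {n0, n1, n3}} = {n0, n1}
|Sat(AX (EX (EF (p & ~b))))| = |{n0, n1}| = 2.

2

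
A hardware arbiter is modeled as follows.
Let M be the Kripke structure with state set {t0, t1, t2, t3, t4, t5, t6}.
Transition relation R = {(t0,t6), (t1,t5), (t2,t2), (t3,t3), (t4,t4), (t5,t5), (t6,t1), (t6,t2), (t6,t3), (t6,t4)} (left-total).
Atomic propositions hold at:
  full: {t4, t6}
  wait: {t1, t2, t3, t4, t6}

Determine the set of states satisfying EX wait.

{t0, t2, t3, t4, t6}

Sat(EX wait) = {s : some successor in {t1, t2, t3, t4, t6}} = {t0, t2, t3, t4, t6}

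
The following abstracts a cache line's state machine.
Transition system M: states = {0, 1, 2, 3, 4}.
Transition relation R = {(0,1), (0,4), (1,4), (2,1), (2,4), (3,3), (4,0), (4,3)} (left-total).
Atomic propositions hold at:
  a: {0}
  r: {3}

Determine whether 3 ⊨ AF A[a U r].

Yes

A[a U r]: least fixpoint, start Z0 = Sat(r) = {3}, add states in Sat(a) with every successor in Z. Already a fixed point.
Sat(A[a U r]) = {3}
AF A[a U r]: least fixpoint, start Z0 = {3}, add states with every successor in Z. Already a fixed point.
Sat(AF A[a U r]) = {3}
3 ∈ Sat(AF A[a U r]) = {3}, so the formula holds at 3.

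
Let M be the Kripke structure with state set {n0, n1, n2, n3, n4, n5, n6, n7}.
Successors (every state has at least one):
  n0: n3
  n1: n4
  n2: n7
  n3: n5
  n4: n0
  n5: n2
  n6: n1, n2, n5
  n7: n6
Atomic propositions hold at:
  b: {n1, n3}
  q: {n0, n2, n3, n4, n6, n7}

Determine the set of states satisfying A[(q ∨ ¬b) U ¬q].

{n0, n1, n3, n4, n5}

Sat(¬b) = {n0, n2, n4, n5, n6, n7}
Sat(q ∨ ¬b) = {n0, n2, n3, n4, n5, n6, n7}
Sat(¬q) = {n1, n5}
A[(q ∨ ¬b) U ¬q]: least fixpoint, start Z0 = Sat(¬q) = {n1, n5}, add states in Sat(q ∨ ¬b) with every successor in Z. Z1 = {n1, n3, n5}; Z2 = {n0, n1, n3, n5}; Z3 = {n0, n1, n3, n4, n5}; fixed.
Sat(A[(q ∨ ¬b) U ¬q]) = {n0, n1, n3, n4, n5}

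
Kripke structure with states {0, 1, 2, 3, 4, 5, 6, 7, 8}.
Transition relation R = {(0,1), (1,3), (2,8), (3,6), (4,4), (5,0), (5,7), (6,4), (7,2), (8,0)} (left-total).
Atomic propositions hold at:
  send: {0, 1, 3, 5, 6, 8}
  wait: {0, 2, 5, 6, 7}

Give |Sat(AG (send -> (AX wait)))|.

1

Sat(AX wait) = {s : every successor in {0, 2, 5, 6, 7}} = {3, 5, 7, 8}
Sat(send -> (AX wait)) = {2, 3, 4, 5, 7, 8}
AG (send -> (AX wait)): greatest fixpoint, start Z0 = {2, 3, 4, 5, 7, 8}, keep only states in Sat with every successor in Z. Z1 = {2, 4, 7}; Z2 = {4, 7}; Z3 = {4}; fixed.
Sat(AG (send -> (AX wait))) = {4}
|Sat(AG (send -> (AX wait)))| = |{4}| = 1.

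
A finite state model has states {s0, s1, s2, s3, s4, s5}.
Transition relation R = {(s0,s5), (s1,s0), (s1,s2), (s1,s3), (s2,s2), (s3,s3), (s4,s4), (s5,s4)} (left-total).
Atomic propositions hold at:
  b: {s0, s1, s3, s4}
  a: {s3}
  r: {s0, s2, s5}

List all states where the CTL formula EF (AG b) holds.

AG b: greatest fixpoint, start Z0 = {s0, s1, s3, s4}, keep only states in Sat with every successor in Z. Z1 = {s3, s4}; fixed.
Sat(AG b) = {s3, s4}
EF (AG b): least fixpoint, start Z0 = {s3, s4}, add states with some successor in Z. Z1 = {s1, s3, s4, s5}; Z2 = {s0, s1, s3, s4, s5}; fixed.
Sat(EF (AG b)) = {s0, s1, s3, s4, s5}

{s0, s1, s3, s4, s5}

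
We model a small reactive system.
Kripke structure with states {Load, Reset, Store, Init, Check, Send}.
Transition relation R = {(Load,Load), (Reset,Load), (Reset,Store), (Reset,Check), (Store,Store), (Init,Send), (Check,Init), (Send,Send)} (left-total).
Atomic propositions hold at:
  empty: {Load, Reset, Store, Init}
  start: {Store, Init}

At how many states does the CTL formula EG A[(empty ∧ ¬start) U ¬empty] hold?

Sat(¬start) = {Load, Reset, Check, Send}
Sat(empty ∧ ¬start) = {Load, Reset}
Sat(¬empty) = {Check, Send}
A[(empty ∧ ¬start) U ¬empty]: least fixpoint, start Z0 = Sat(¬empty) = {Check, Send}, add states in Sat(empty ∧ ¬start) with every successor in Z. Already a fixed point.
Sat(A[(empty ∧ ¬start) U ¬empty]) = {Check, Send}
EG A[(empty ∧ ¬start) U ¬empty]: greatest fixpoint, start Z0 = {Check, Send}, keep only states in Sat with some successor in Z. Z1 = {Send}; fixed.
Sat(EG A[(empty ∧ ¬start) U ¬empty]) = {Send}
|Sat(EG A[(empty ∧ ¬start) U ¬empty])| = |{Send}| = 1.

1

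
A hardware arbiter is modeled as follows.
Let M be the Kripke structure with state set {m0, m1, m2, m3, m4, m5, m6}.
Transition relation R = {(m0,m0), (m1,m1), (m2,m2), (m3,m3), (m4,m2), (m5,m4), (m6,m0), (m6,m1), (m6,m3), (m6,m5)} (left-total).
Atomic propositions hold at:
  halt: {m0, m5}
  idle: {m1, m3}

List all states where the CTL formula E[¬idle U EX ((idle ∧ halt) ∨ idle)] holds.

Sat(¬idle) = {m0, m2, m4, m5, m6}
Sat(idle ∧ halt) = ∅
Sat((idle ∧ halt) ∨ idle) = {m1, m3}
Sat(EX ((idle ∧ halt) ∨ idle)) = {s : some successor in {m1, m3}} = {m1, m3, m6}
E[¬idle U EX ((idle ∧ halt) ∨ idle)]: least fixpoint, start Z0 = Sat(EX ((idle ∧ halt) ∨ idle)) = {m1, m3, m6}, add states in Sat(¬idle) with some successor in Z. Already a fixed point.
Sat(E[¬idle U EX ((idle ∧ halt) ∨ idle)]) = {m1, m3, m6}

{m1, m3, m6}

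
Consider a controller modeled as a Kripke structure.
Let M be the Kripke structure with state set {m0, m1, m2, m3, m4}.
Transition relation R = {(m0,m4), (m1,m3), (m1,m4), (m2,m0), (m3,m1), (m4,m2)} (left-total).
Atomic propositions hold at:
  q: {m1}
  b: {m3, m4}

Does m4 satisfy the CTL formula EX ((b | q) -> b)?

Yes

Sat(b | q) = {m1, m3, m4}
Sat((b | q) -> b) = {m0, m2, m3, m4}
Sat(EX ((b | q) -> b)) = {s : some successor in {m0, m2, m3, m4}} = {m0, m1, m2, m4}
m4 ∈ Sat(EX ((b | q) -> b)) = {m0, m1, m2, m4}, so the formula holds at m4.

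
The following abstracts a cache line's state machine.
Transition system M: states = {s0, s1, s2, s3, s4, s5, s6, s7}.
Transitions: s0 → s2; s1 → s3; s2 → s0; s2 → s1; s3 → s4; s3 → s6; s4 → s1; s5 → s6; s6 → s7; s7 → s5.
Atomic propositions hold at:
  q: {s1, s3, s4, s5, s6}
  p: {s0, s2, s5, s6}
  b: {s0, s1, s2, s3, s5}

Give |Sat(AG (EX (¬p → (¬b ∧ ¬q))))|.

3

Sat(¬p) = {s1, s3, s4, s7}
Sat(¬b) = {s4, s6, s7}
Sat(¬q) = {s0, s2, s7}
Sat(¬b ∧ ¬q) = {s7}
Sat(¬p → (¬b ∧ ¬q)) = {s0, s2, s5, s6, s7}
Sat(EX (¬p → (¬b ∧ ¬q))) = {s : some successor in {s0, s2, s5, s6, s7}} = {s0, s2, s3, s5, s6, s7}
AG (EX (¬p → (¬b ∧ ¬q))): greatest fixpoint, start Z0 = {s0, s2, s3, s5, s6, s7}, keep only states in Sat with every successor in Z. Z1 = {s0, s5, s6, s7}; Z2 = {s5, s6, s7}; fixed.
Sat(AG (EX (¬p → (¬b ∧ ¬q)))) = {s5, s6, s7}
|Sat(AG (EX (¬p → (¬b ∧ ¬q))))| = |{s5, s6, s7}| = 3.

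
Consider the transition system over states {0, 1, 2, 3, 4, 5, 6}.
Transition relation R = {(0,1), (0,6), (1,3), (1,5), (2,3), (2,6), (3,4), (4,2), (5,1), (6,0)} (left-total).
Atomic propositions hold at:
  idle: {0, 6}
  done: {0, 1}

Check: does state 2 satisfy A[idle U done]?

A[idle U done]: least fixpoint, start Z0 = Sat(done) = {0, 1}, add states in Sat(idle) with every successor in Z. Z1 = {0, 1, 6}; fixed.
Sat(A[idle U done]) = {0, 1, 6}
2 ∉ Sat(A[idle U done]) = {0, 1, 6}, so the formula does not hold at 2.

No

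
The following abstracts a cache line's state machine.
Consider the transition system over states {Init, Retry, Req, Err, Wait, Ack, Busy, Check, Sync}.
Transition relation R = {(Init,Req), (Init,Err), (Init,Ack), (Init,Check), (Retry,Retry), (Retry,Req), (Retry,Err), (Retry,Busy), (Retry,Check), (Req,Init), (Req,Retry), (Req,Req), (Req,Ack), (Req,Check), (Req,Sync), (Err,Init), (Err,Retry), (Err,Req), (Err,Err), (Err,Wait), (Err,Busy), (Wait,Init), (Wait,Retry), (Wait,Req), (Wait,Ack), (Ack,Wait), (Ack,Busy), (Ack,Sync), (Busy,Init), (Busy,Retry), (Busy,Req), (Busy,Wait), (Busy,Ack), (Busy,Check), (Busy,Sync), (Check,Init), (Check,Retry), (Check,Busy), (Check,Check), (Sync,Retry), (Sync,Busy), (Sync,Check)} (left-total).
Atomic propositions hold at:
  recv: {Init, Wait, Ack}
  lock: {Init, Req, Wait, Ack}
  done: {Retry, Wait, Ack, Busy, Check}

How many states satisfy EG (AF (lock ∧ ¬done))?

2

Sat(¬done) = {Init, Req, Err, Sync}
Sat(lock ∧ ¬done) = {Init, Req}
AF (lock ∧ ¬done): least fixpoint, start Z0 = {Init, Req}, add states with every successor in Z. Already a fixed point.
Sat(AF (lock ∧ ¬done)) = {Init, Req}
EG (AF (lock ∧ ¬done)): greatest fixpoint, start Z0 = {Init, Req}, keep only states in Sat with some successor in Z. Already a fixed point.
Sat(EG (AF (lock ∧ ¬done))) = {Init, Req}
|Sat(EG (AF (lock ∧ ¬done)))| = |{Init, Req}| = 2.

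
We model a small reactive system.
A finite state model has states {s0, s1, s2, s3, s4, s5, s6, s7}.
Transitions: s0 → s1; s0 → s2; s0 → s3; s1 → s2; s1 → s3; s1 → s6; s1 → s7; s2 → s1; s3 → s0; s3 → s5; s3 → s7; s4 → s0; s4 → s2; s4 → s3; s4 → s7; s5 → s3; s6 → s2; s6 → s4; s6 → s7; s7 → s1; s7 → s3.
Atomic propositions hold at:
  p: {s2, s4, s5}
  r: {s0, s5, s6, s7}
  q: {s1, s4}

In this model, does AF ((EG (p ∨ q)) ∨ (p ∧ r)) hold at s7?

Sat(p ∨ q) = {s1, s2, s4, s5}
EG (p ∨ q): greatest fixpoint, start Z0 = {s1, s2, s4, s5}, keep only states in Sat with some successor in Z. Z1 = {s1, s2, s4}; fixed.
Sat(EG (p ∨ q)) = {s1, s2, s4}
Sat(p ∧ r) = {s5}
Sat((EG (p ∨ q)) ∨ (p ∧ r)) = {s1, s2, s4, s5}
AF ((EG (p ∨ q)) ∨ (p ∧ r)): least fixpoint, start Z0 = {s1, s2, s4, s5}, add states with every successor in Z. Already a fixed point.
Sat(AF ((EG (p ∨ q)) ∨ (p ∧ r))) = {s1, s2, s4, s5}
s7 ∉ Sat(AF ((EG (p ∨ q)) ∨ (p ∧ r))) = {s1, s2, s4, s5}, so the formula does not hold at s7.

No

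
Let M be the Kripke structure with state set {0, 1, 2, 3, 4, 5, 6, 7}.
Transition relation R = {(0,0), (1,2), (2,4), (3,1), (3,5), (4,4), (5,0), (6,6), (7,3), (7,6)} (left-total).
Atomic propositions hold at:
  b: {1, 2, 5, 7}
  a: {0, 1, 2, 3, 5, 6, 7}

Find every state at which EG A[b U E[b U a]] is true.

{0, 3, 5, 6, 7}

E[b U a]: least fixpoint, start Z0 = Sat(a) = {0, 1, 2, 3, 5, 6, 7}, add states in Sat(b) with some successor in Z. Already a fixed point.
Sat(E[b U a]) = {0, 1, 2, 3, 5, 6, 7}
A[b U E[b U a]]: least fixpoint, start Z0 = Sat(E[b U a]) = {0, 1, 2, 3, 5, 6, 7}, add states in Sat(b) with every successor in Z. Already a fixed point.
Sat(A[b U E[b U a]]) = {0, 1, 2, 3, 5, 6, 7}
EG A[b U E[b U a]]: greatest fixpoint, start Z0 = {0, 1, 2, 3, 5, 6, 7}, keep only states in Sat with some successor in Z. Z1 = {0, 1, 3, 5, 6, 7}; Z2 = {0, 3, 5, 6, 7}; fixed.
Sat(EG A[b U E[b U a]]) = {0, 3, 5, 6, 7}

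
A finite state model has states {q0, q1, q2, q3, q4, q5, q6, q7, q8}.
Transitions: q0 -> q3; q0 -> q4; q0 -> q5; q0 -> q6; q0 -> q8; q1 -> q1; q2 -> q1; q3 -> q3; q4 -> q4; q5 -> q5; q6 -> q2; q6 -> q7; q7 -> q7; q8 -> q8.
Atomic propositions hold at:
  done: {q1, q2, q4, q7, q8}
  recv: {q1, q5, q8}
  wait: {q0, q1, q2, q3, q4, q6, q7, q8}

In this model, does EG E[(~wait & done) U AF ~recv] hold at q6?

Yes

Sat(~wait) = {q5}
Sat(~wait & done) = ∅
Sat(~recv) = {q0, q2, q3, q4, q6, q7}
AF ~recv: least fixpoint, start Z0 = {q0, q2, q3, q4, q6, q7}, add states with every successor in Z. Already a fixed point.
Sat(AF ~recv) = {q0, q2, q3, q4, q6, q7}
E[(~wait & done) U AF ~recv]: least fixpoint, start Z0 = Sat(AF ~recv) = {q0, q2, q3, q4, q6, q7}, add states in Sat(~wait & done) with some successor in Z. Already a fixed point.
Sat(E[(~wait & done) U AF ~recv]) = {q0, q2, q3, q4, q6, q7}
EG E[(~wait & done) U AF ~recv]: greatest fixpoint, start Z0 = {q0, q2, q3, q4, q6, q7}, keep only states in Sat with some successor in Z. Z1 = {q0, q3, q4, q6, q7}; fixed.
Sat(EG E[(~wait & done) U AF ~recv]) = {q0, q3, q4, q6, q7}
q6 ∈ Sat(EG E[(~wait & done) U AF ~recv]) = {q0, q3, q4, q6, q7}, so the formula holds at q6.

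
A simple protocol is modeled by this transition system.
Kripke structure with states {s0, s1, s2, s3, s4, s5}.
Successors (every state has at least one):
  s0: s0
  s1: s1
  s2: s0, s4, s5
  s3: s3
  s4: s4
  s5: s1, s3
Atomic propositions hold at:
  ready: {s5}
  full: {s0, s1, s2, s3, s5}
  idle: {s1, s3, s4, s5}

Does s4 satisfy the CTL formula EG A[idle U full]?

No

A[idle U full]: least fixpoint, start Z0 = Sat(full) = {s0, s1, s2, s3, s5}, add states in Sat(idle) with every successor in Z. Already a fixed point.
Sat(A[idle U full]) = {s0, s1, s2, s3, s5}
EG A[idle U full]: greatest fixpoint, start Z0 = {s0, s1, s2, s3, s5}, keep only states in Sat with some successor in Z. Already a fixed point.
Sat(EG A[idle U full]) = {s0, s1, s2, s3, s5}
s4 ∉ Sat(EG A[idle U full]) = {s0, s1, s2, s3, s5}, so the formula does not hold at s4.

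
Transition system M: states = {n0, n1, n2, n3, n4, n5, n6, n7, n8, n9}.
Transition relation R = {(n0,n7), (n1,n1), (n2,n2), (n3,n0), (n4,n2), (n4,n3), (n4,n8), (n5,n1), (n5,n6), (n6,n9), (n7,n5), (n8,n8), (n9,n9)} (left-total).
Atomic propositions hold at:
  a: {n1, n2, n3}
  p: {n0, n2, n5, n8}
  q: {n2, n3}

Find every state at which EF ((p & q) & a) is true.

{n2, n4}

Sat(p & q) = {n2}
Sat((p & q) & a) = {n2}
EF ((p & q) & a): least fixpoint, start Z0 = {n2}, add states with some successor in Z. Z1 = {n2, n4}; fixed.
Sat(EF ((p & q) & a)) = {n2, n4}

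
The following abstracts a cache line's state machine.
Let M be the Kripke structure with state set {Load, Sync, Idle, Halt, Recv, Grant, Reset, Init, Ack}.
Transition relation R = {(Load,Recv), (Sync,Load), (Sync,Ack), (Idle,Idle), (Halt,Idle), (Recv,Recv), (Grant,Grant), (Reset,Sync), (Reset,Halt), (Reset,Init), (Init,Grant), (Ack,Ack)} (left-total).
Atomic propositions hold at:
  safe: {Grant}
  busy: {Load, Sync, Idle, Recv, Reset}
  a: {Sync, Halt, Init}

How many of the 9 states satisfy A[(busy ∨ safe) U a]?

4

Sat(busy ∨ safe) = {Load, Sync, Idle, Recv, Grant, Reset}
A[(busy ∨ safe) U a]: least fixpoint, start Z0 = Sat(a) = {Sync, Halt, Init}, add states in Sat(busy ∨ safe) with every successor in Z. Z1 = {Sync, Halt, Reset, Init}; fixed.
Sat(A[(busy ∨ safe) U a]) = {Sync, Halt, Reset, Init}
|Sat(A[(busy ∨ safe) U a])| = |{Sync, Halt, Reset, Init}| = 4.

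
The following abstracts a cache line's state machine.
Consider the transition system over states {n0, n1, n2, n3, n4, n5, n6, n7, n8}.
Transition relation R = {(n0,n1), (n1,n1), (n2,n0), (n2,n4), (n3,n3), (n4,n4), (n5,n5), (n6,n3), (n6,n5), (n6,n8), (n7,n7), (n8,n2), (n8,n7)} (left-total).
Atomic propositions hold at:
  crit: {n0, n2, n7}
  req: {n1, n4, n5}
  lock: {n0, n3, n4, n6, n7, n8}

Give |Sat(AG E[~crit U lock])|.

Sat(~crit) = {n1, n3, n4, n5, n6, n8}
E[~crit U lock]: least fixpoint, start Z0 = Sat(lock) = {n0, n3, n4, n6, n7, n8}, add states in Sat(~crit) with some successor in Z. Already a fixed point.
Sat(E[~crit U lock]) = {n0, n3, n4, n6, n7, n8}
AG E[~crit U lock]: greatest fixpoint, start Z0 = {n0, n3, n4, n6, n7, n8}, keep only states in Sat with every successor in Z. Z1 = {n3, n4, n7}; fixed.
Sat(AG E[~crit U lock]) = {n3, n4, n7}
|Sat(AG E[~crit U lock])| = |{n3, n4, n7}| = 3.

3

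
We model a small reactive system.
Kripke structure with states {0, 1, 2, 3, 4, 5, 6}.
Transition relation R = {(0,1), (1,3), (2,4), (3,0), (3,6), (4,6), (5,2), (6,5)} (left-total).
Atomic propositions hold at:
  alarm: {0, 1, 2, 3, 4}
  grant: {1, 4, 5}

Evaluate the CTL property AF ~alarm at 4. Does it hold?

Yes

Sat(~alarm) = {5, 6}
AF ~alarm: least fixpoint, start Z0 = {5, 6}, add states with every successor in Z. Z1 = {4, 5, 6}; Z2 = {2, 4, 5, 6}; fixed.
Sat(AF ~alarm) = {2, 4, 5, 6}
4 ∈ Sat(AF ~alarm) = {2, 4, 5, 6}, so the formula holds at 4.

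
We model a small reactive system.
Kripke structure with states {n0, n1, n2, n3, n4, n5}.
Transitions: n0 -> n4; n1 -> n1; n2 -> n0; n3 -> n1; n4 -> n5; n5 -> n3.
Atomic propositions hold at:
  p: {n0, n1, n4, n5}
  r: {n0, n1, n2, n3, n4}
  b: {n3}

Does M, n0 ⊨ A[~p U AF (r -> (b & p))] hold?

Sat(~p) = {n2, n3}
Sat(b & p) = ∅
Sat(r -> (b & p)) = {n5}
AF (r -> (b & p)): least fixpoint, start Z0 = {n5}, add states with every successor in Z. Z1 = {n4, n5}; Z2 = {n0, n4, n5}; Z3 = {n0, n2, n4, n5}; fixed.
Sat(AF (r -> (b & p))) = {n0, n2, n4, n5}
A[~p U AF (r -> (b & p))]: least fixpoint, start Z0 = Sat(AF (r -> (b & p))) = {n0, n2, n4, n5}, add states in Sat(~p) with every successor in Z. Already a fixed point.
Sat(A[~p U AF (r -> (b & p))]) = {n0, n2, n4, n5}
n0 ∈ Sat(A[~p U AF (r -> (b & p))]) = {n0, n2, n4, n5}, so the formula holds at n0.

Yes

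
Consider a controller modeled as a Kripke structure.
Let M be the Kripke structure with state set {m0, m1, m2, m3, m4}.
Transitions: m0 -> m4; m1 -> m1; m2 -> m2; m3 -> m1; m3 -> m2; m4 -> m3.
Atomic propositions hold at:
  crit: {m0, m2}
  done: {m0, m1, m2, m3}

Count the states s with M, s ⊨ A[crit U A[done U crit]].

2

A[done U crit]: least fixpoint, start Z0 = Sat(crit) = {m0, m2}, add states in Sat(done) with every successor in Z. Already a fixed point.
Sat(A[done U crit]) = {m0, m2}
A[crit U A[done U crit]]: least fixpoint, start Z0 = Sat(A[done U crit]) = {m0, m2}, add states in Sat(crit) with every successor in Z. Already a fixed point.
Sat(A[crit U A[done U crit]]) = {m0, m2}
|Sat(A[crit U A[done U crit]])| = |{m0, m2}| = 2.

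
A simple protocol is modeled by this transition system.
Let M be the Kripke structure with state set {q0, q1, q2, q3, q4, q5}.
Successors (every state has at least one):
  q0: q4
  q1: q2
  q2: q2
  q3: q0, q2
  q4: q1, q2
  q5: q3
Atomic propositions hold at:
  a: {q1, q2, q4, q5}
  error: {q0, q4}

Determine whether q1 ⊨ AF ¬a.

No

Sat(¬a) = {q0, q3}
AF ¬a: least fixpoint, start Z0 = {q0, q3}, add states with every successor in Z. Z1 = {q0, q3, q5}; fixed.
Sat(AF ¬a) = {q0, q3, q5}
q1 ∉ Sat(AF ¬a) = {q0, q3, q5}, so the formula does not hold at q1.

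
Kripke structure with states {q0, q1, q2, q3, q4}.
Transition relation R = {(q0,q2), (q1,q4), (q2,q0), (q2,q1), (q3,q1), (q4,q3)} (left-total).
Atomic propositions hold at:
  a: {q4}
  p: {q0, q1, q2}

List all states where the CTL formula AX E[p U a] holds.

E[p U a]: least fixpoint, start Z0 = Sat(a) = {q4}, add states in Sat(p) with some successor in Z. Z1 = {q1, q4}; Z2 = {q1, q2, q4}; Z3 = {q0, q1, q2, q4}; fixed.
Sat(E[p U a]) = {q0, q1, q2, q4}
Sat(AX E[p U a]) = {s : every successor in {q0, q1, q2, q4}} = {q0, q1, q2, q3}

{q0, q1, q2, q3}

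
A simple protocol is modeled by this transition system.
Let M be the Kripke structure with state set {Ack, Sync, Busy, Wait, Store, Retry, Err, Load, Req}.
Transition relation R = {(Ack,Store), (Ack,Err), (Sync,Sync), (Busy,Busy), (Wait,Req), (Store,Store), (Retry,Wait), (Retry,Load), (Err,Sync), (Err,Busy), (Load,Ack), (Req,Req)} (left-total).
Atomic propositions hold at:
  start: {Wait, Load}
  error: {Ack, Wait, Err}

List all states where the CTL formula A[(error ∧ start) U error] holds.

{Ack, Wait, Err}

Sat(error ∧ start) = {Wait}
A[(error ∧ start) U error]: least fixpoint, start Z0 = Sat(error) = {Ack, Wait, Err}, add states in Sat(error ∧ start) with every successor in Z. Already a fixed point.
Sat(A[(error ∧ start) U error]) = {Ack, Wait, Err}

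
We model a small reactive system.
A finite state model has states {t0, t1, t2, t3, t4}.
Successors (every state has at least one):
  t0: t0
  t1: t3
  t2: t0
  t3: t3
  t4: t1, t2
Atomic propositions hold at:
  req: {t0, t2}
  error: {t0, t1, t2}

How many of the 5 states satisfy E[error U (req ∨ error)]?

Sat(req ∨ error) = {t0, t1, t2}
E[error U (req ∨ error)]: least fixpoint, start Z0 = Sat((req ∨ error)) = {t0, t1, t2}, add states in Sat(error) with some successor in Z. Already a fixed point.
Sat(E[error U (req ∨ error)]) = {t0, t1, t2}
|Sat(E[error U (req ∨ error)])| = |{t0, t1, t2}| = 3.

3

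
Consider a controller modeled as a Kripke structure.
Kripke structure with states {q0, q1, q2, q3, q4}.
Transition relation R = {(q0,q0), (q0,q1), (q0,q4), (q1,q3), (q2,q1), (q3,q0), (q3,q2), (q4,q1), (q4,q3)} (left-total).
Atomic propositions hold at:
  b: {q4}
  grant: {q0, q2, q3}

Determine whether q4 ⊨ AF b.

Yes

AF b: least fixpoint, start Z0 = {q4}, add states with every successor in Z. Already a fixed point.
Sat(AF b) = {q4}
q4 ∈ Sat(AF b) = {q4}, so the formula holds at q4.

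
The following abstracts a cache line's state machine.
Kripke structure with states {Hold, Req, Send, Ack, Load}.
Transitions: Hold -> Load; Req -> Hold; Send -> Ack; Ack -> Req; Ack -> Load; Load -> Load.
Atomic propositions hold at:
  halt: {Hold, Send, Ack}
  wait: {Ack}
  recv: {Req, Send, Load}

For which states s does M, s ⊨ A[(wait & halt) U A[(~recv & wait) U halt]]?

Sat(wait & halt) = {Ack}
Sat(~recv) = {Hold, Ack}
Sat(~recv & wait) = {Ack}
A[(~recv & wait) U halt]: least fixpoint, start Z0 = Sat(halt) = {Hold, Send, Ack}, add states in Sat(~recv & wait) with every successor in Z. Already a fixed point.
Sat(A[(~recv & wait) U halt]) = {Hold, Send, Ack}
A[(wait & halt) U A[(~recv & wait) U halt]]: least fixpoint, start Z0 = Sat(A[(~recv & wait) U halt]) = {Hold, Send, Ack}, add states in Sat(wait & halt) with every successor in Z. Already a fixed point.
Sat(A[(wait & halt) U A[(~recv & wait) U halt]]) = {Hold, Send, Ack}

{Hold, Send, Ack}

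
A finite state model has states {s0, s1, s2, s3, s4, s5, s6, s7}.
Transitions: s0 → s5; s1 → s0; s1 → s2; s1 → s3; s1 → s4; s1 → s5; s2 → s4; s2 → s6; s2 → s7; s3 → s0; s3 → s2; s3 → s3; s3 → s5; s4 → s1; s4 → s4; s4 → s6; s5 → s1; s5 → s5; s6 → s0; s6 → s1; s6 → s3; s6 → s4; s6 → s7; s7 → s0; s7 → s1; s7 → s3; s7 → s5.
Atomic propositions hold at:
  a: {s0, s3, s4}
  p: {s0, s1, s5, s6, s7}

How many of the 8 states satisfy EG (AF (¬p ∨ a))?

Sat(¬p) = {s2, s3, s4}
Sat(¬p ∨ a) = {s0, s2, s3, s4}
AF (¬p ∨ a): least fixpoint, start Z0 = {s0, s2, s3, s4}, add states with every successor in Z. Already a fixed point.
Sat(AF (¬p ∨ a)) = {s0, s2, s3, s4}
EG (AF (¬p ∨ a)): greatest fixpoint, start Z0 = {s0, s2, s3, s4}, keep only states in Sat with some successor in Z. Z1 = {s2, s3, s4}; fixed.
Sat(EG (AF (¬p ∨ a))) = {s2, s3, s4}
|Sat(EG (AF (¬p ∨ a)))| = |{s2, s3, s4}| = 3.

3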